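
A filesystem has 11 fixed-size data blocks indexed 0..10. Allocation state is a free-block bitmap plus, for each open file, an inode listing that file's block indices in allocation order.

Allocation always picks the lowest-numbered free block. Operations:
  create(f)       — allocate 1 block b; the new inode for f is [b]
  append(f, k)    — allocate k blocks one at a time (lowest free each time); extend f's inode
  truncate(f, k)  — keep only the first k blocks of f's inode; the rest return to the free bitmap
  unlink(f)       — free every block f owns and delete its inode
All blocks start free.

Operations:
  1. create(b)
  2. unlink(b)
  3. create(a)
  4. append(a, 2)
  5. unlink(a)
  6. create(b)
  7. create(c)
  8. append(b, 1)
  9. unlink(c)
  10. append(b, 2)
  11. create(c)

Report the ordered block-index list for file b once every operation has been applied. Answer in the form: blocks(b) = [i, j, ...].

  1. create(b)  ⇒  F..........  {b→[0]}
  2. unlink(b)  ⇒  ...........  {}
  3. create(a)  ⇒  F..........  {a→[0]}
  4. append(a, 2)  ⇒  FFF........  {a→[0, 1, 2]}
  5. unlink(a)  ⇒  ...........  {}
  6. create(b)  ⇒  F..........  {b→[0]}
  7. create(c)  ⇒  FF.........  {b→[0]; c→[1]}
  8. append(b, 1)  ⇒  FFF........  {b→[0, 2]; c→[1]}
  9. unlink(c)  ⇒  F.F........  {b→[0, 2]}
  10. append(b, 2)  ⇒  FFFF.......  {b→[0, 2, 1, 3]}
  11. create(c)  ⇒  FFFFF......  {b→[0, 2, 1, 3]; c→[4]}

blocks(b) = [0, 2, 1, 3]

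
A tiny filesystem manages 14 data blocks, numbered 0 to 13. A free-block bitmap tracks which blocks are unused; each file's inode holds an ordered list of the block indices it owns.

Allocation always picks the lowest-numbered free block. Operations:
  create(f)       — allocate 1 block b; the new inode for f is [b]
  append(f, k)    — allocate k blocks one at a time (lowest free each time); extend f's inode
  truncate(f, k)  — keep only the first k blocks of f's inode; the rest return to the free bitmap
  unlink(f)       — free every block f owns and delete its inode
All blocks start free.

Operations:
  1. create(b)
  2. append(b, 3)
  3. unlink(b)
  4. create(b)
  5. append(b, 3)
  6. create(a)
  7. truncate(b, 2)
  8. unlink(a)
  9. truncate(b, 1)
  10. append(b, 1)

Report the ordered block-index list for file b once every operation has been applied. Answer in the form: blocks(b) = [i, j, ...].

after create(b) → b:[0]  free=[F.............]
after append(b, 3) → b:[0, 1, 2, 3]  free=[FFFF..........]
after unlink(b) →   free=[..............]
after create(b) → b:[0]  free=[F.............]
after append(b, 3) → b:[0, 1, 2, 3]  free=[FFFF..........]
after create(a) → a:[4], b:[0, 1, 2, 3]  free=[FFFFF.........]
after truncate(b, 2) → a:[4], b:[0, 1]  free=[FF..F.........]
after unlink(a) → b:[0, 1]  free=[FF............]
after truncate(b, 1) → b:[0]  free=[F.............]
after append(b, 1) → b:[0, 1]  free=[FF............]

blocks(b) = [0, 1]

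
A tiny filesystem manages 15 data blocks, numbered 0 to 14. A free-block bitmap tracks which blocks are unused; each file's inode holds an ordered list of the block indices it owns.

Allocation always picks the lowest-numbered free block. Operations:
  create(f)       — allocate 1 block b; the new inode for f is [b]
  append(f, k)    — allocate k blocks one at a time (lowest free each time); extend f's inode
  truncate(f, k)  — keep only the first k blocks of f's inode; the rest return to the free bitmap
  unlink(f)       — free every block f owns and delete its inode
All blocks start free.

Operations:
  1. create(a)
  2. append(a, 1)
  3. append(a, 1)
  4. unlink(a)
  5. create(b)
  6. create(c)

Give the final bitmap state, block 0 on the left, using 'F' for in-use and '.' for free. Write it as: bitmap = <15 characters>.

bitmap = FF.............

[1] create(a) — a=0 (map F..............)
[2] append(a, 1) — a=0,1 (map FF.............)
[3] append(a, 1) — a=0,1,2 (map FFF............)
[4] unlink(a) —  (map ...............)
[5] create(b) — b=0 (map F..............)
[6] create(c) — b=0 c=1 (map FF.............)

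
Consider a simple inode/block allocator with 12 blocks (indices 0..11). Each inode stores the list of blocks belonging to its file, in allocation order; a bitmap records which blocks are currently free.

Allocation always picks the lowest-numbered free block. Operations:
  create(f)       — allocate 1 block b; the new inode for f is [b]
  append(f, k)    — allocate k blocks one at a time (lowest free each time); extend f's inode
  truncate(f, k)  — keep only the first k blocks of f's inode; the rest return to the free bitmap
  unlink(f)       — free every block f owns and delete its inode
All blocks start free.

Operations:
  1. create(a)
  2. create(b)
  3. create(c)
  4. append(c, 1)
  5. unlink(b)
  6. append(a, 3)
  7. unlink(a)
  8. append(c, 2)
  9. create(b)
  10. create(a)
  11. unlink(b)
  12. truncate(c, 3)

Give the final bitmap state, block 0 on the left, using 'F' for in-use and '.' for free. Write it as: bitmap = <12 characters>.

create(a): bitmap=F........... | a=[0]
create(b): bitmap=FF.......... | a=[0] b=[1]
create(c): bitmap=FFF......... | a=[0] b=[1] c=[2]
append(c, 1): bitmap=FFFF........ | a=[0] b=[1] c=[2, 3]
unlink(b): bitmap=F.FF........ | a=[0] c=[2, 3]
append(a, 3): bitmap=FFFFFF...... | a=[0, 1, 4, 5] c=[2, 3]
unlink(a): bitmap=..FF........ | c=[2, 3]
append(c, 2): bitmap=FFFF........ | c=[2, 3, 0, 1]
create(b): bitmap=FFFFF....... | b=[4] c=[2, 3, 0, 1]
create(a): bitmap=FFFFFF...... | a=[5] b=[4] c=[2, 3, 0, 1]
unlink(b): bitmap=FFFF.F...... | a=[5] c=[2, 3, 0, 1]
truncate(c, 3): bitmap=F.FF.F...... | a=[5] c=[2, 3, 0]

bitmap = F.FF.F......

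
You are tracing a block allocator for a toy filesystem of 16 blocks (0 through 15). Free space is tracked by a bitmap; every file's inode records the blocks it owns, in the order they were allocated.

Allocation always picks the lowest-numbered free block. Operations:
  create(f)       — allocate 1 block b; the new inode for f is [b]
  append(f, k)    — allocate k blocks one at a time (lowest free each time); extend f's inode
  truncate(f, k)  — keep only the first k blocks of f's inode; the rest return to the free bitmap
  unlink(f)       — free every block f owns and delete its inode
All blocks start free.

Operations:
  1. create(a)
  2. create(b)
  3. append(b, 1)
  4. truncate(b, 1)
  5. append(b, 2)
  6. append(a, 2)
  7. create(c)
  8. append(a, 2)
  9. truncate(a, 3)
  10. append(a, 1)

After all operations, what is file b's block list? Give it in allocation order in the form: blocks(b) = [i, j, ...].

blocks(b) = [1, 2, 3]

create(a): bitmap=F............... | a=[0]
create(b): bitmap=FF.............. | a=[0] b=[1]
append(b, 1): bitmap=FFF............. | a=[0] b=[1, 2]
truncate(b, 1): bitmap=FF.............. | a=[0] b=[1]
append(b, 2): bitmap=FFFF............ | a=[0] b=[1, 2, 3]
append(a, 2): bitmap=FFFFFF.......... | a=[0, 4, 5] b=[1, 2, 3]
create(c): bitmap=FFFFFFF......... | a=[0, 4, 5] b=[1, 2, 3] c=[6]
append(a, 2): bitmap=FFFFFFFFF....... | a=[0, 4, 5, 7, 8] b=[1, 2, 3] c=[6]
truncate(a, 3): bitmap=FFFFFFF......... | a=[0, 4, 5] b=[1, 2, 3] c=[6]
append(a, 1): bitmap=FFFFFFFF........ | a=[0, 4, 5, 7] b=[1, 2, 3] c=[6]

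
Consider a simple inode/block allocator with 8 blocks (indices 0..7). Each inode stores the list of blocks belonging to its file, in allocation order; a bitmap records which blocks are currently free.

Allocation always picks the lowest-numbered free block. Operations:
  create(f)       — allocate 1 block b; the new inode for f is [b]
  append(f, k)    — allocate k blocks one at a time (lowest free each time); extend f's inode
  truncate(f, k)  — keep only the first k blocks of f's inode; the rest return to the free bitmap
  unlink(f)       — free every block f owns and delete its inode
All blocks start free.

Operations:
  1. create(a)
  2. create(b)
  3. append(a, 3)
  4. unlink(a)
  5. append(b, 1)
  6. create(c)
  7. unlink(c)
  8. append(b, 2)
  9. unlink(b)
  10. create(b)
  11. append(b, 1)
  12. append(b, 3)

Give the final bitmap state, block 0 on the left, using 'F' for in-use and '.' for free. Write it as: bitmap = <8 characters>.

  1. create(a)  ⇒  F.......  {a→[0]}
  2. create(b)  ⇒  FF......  {a→[0]; b→[1]}
  3. append(a, 3)  ⇒  FFFFF...  {a→[0, 2, 3, 4]; b→[1]}
  4. unlink(a)  ⇒  .F......  {b→[1]}
  5. append(b, 1)  ⇒  FF......  {b→[1, 0]}
  6. create(c)  ⇒  FFF.....  {b→[1, 0]; c→[2]}
  7. unlink(c)  ⇒  FF......  {b→[1, 0]}
  8. append(b, 2)  ⇒  FFFF....  {b→[1, 0, 2, 3]}
  9. unlink(b)  ⇒  ........  {}
  10. create(b)  ⇒  F.......  {b→[0]}
  11. append(b, 1)  ⇒  FF......  {b→[0, 1]}
  12. append(b, 3)  ⇒  FFFFF...  {b→[0, 1, 2, 3, 4]}

bitmap = FFFFF...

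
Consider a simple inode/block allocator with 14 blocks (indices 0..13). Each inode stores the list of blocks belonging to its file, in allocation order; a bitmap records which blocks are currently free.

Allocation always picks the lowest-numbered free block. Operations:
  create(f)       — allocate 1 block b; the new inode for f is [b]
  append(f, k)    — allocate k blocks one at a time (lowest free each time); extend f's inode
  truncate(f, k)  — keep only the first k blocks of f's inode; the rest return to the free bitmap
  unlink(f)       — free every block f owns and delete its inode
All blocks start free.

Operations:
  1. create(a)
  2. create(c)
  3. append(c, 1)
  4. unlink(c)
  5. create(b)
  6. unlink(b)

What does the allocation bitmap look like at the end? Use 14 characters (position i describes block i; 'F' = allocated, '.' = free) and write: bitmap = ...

after create(a) → a:[0]  free=[F.............]
after create(c) → a:[0], c:[1]  free=[FF............]
after append(c, 1) → a:[0], c:[1, 2]  free=[FFF...........]
after unlink(c) → a:[0]  free=[F.............]
after create(b) → a:[0], b:[1]  free=[FF............]
after unlink(b) → a:[0]  free=[F.............]

bitmap = F.............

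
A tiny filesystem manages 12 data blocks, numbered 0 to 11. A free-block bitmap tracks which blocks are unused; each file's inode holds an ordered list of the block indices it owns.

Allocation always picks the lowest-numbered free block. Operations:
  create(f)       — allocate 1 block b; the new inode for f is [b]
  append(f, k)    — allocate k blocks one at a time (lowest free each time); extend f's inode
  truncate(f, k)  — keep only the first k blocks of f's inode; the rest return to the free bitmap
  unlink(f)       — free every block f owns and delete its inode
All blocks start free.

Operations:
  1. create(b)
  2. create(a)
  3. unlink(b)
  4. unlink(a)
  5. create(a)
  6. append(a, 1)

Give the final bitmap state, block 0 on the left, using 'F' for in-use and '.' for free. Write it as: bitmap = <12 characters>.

bitmap = FF..........

  1. create(b)  ⇒  F...........  {b→[0]}
  2. create(a)  ⇒  FF..........  {a→[1]; b→[0]}
  3. unlink(b)  ⇒  .F..........  {a→[1]}
  4. unlink(a)  ⇒  ............  {}
  5. create(a)  ⇒  F...........  {a→[0]}
  6. append(a, 1)  ⇒  FF..........  {a→[0, 1]}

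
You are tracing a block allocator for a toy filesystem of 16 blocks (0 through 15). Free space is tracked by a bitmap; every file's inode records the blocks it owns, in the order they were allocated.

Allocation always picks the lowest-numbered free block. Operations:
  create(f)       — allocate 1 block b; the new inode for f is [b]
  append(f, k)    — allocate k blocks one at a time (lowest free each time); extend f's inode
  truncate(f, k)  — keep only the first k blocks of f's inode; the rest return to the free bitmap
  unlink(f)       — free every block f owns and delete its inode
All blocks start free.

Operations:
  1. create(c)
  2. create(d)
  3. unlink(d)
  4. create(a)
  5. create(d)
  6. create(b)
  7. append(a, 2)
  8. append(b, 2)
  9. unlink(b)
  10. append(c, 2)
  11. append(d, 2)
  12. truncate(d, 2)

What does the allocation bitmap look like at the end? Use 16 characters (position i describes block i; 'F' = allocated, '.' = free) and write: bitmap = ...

  1. create(c)  ⇒  F...............  {c→[0]}
  2. create(d)  ⇒  FF..............  {c→[0]; d→[1]}
  3. unlink(d)  ⇒  F...............  {c→[0]}
  4. create(a)  ⇒  FF..............  {a→[1]; c→[0]}
  5. create(d)  ⇒  FFF.............  {a→[1]; c→[0]; d→[2]}
  6. create(b)  ⇒  FFFF............  {a→[1]; b→[3]; c→[0]; d→[2]}
  7. append(a, 2)  ⇒  FFFFFF..........  {a→[1, 4, 5]; b→[3]; c→[0]; d→[2]}
  8. append(b, 2)  ⇒  FFFFFFFF........  {a→[1, 4, 5]; b→[3, 6, 7]; c→[0]; d→[2]}
  9. unlink(b)  ⇒  FFF.FF..........  {a→[1, 4, 5]; c→[0]; d→[2]}
  10. append(c, 2)  ⇒  FFFFFFF.........  {a→[1, 4, 5]; c→[0, 3, 6]; d→[2]}
  11. append(d, 2)  ⇒  FFFFFFFFF.......  {a→[1, 4, 5]; c→[0, 3, 6]; d→[2, 7, 8]}
  12. truncate(d, 2)  ⇒  FFFFFFFF........  {a→[1, 4, 5]; c→[0, 3, 6]; d→[2, 7]}

bitmap = FFFFFFFF........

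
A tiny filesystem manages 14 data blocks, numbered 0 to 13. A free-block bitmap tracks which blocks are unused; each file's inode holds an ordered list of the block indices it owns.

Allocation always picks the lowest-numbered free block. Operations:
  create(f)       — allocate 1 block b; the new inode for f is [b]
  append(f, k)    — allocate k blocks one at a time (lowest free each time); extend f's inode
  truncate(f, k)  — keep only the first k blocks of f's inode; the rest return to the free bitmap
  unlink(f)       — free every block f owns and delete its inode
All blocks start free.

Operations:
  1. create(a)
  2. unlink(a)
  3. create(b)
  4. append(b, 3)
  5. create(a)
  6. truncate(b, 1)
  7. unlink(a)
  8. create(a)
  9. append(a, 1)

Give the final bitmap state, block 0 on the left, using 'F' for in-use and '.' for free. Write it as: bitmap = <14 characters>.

bitmap = FFF...........

after create(a) → a:[0]  free=[F.............]
after unlink(a) →   free=[..............]
after create(b) → b:[0]  free=[F.............]
after append(b, 3) → b:[0, 1, 2, 3]  free=[FFFF..........]
after create(a) → a:[4], b:[0, 1, 2, 3]  free=[FFFFF.........]
after truncate(b, 1) → a:[4], b:[0]  free=[F...F.........]
after unlink(a) → b:[0]  free=[F.............]
after create(a) → a:[1], b:[0]  free=[FF............]
after append(a, 1) → a:[1, 2], b:[0]  free=[FFF...........]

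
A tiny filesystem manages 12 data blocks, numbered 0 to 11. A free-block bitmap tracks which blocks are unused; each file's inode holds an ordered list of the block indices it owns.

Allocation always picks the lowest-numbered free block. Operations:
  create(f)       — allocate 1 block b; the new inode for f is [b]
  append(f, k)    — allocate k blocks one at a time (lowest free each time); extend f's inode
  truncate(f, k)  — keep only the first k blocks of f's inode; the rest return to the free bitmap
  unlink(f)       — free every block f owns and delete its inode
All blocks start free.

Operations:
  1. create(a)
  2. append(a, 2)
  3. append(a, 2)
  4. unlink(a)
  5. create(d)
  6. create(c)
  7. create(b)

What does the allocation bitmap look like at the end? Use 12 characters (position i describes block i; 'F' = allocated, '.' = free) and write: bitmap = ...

bitmap = FFF.........

after create(a) → a:[0]  free=[F...........]
after append(a, 2) → a:[0, 1, 2]  free=[FFF.........]
after append(a, 2) → a:[0, 1, 2, 3, 4]  free=[FFFFF.......]
after unlink(a) →   free=[............]
after create(d) → d:[0]  free=[F...........]
after create(c) → c:[1], d:[0]  free=[FF..........]
after create(b) → b:[2], c:[1], d:[0]  free=[FFF.........]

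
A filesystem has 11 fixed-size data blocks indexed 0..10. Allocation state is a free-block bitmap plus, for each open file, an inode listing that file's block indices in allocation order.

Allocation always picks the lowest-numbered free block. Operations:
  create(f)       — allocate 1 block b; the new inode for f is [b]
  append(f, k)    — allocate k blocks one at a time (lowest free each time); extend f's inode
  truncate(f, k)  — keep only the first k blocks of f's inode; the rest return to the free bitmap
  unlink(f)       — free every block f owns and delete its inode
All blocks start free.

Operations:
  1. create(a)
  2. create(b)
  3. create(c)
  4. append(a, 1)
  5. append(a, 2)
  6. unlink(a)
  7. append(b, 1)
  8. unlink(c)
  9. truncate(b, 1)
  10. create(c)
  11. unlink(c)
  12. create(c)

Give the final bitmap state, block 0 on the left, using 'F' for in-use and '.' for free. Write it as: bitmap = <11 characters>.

bitmap = FF.........

  1. create(a)  ⇒  F..........  {a→[0]}
  2. create(b)  ⇒  FF.........  {a→[0]; b→[1]}
  3. create(c)  ⇒  FFF........  {a→[0]; b→[1]; c→[2]}
  4. append(a, 1)  ⇒  FFFF.......  {a→[0, 3]; b→[1]; c→[2]}
  5. append(a, 2)  ⇒  FFFFFF.....  {a→[0, 3, 4, 5]; b→[1]; c→[2]}
  6. unlink(a)  ⇒  .FF........  {b→[1]; c→[2]}
  7. append(b, 1)  ⇒  FFF........  {b→[1, 0]; c→[2]}
  8. unlink(c)  ⇒  FF.........  {b→[1, 0]}
  9. truncate(b, 1)  ⇒  .F.........  {b→[1]}
  10. create(c)  ⇒  FF.........  {b→[1]; c→[0]}
  11. unlink(c)  ⇒  .F.........  {b→[1]}
  12. create(c)  ⇒  FF.........  {b→[1]; c→[0]}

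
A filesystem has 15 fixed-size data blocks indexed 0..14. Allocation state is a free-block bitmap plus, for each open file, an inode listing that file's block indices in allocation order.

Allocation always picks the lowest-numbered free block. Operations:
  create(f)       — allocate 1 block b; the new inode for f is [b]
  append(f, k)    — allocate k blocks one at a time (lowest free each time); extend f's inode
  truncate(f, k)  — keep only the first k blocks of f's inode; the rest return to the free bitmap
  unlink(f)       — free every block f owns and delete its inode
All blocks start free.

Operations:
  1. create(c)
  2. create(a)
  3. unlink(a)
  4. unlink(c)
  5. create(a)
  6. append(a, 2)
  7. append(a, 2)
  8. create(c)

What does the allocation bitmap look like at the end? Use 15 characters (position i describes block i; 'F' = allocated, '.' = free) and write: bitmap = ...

bitmap = FFFFFF.........

[1] create(c) — c=0 (map F..............)
[2] create(a) — a=1 c=0 (map FF.............)
[3] unlink(a) — c=0 (map F..............)
[4] unlink(c) —  (map ...............)
[5] create(a) — a=0 (map F..............)
[6] append(a, 2) — a=0,1,2 (map FFF............)
[7] append(a, 2) — a=0,1,2,3,4 (map FFFFF..........)
[8] create(c) — a=0,1,2,3,4 c=5 (map FFFFFF.........)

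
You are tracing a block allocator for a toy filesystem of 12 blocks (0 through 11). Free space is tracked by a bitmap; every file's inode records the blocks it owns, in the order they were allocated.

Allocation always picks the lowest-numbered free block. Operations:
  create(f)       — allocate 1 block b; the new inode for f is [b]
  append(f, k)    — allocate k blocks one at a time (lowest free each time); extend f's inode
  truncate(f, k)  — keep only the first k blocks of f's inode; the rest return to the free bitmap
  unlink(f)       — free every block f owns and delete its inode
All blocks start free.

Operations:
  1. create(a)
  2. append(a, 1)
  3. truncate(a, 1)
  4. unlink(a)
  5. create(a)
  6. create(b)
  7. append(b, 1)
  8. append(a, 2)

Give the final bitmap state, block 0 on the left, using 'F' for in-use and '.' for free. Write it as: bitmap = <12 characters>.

create(a): bitmap=F........... | a=[0]
append(a, 1): bitmap=FF.......... | a=[0, 1]
truncate(a, 1): bitmap=F........... | a=[0]
unlink(a): bitmap=............ | 
create(a): bitmap=F........... | a=[0]
create(b): bitmap=FF.......... | a=[0] b=[1]
append(b, 1): bitmap=FFF......... | a=[0] b=[1, 2]
append(a, 2): bitmap=FFFFF....... | a=[0, 3, 4] b=[1, 2]

bitmap = FFFFF.......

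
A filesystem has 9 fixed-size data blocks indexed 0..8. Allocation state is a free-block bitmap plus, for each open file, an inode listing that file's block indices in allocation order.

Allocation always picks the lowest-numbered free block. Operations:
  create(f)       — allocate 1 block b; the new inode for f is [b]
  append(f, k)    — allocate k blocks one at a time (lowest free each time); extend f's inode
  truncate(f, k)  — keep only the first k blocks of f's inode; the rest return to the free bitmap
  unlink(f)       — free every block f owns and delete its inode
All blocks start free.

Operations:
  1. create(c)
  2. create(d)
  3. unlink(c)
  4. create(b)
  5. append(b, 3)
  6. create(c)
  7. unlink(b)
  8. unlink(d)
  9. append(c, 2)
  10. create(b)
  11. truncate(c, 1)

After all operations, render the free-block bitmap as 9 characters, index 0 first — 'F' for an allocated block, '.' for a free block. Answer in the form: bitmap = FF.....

bitmap = ..F..F...

  1. create(c)  ⇒  F........  {c→[0]}
  2. create(d)  ⇒  FF.......  {c→[0]; d→[1]}
  3. unlink(c)  ⇒  .F.......  {d→[1]}
  4. create(b)  ⇒  FF.......  {b→[0]; d→[1]}
  5. append(b, 3)  ⇒  FFFFF....  {b→[0, 2, 3, 4]; d→[1]}
  6. create(c)  ⇒  FFFFFF...  {b→[0, 2, 3, 4]; c→[5]; d→[1]}
  7. unlink(b)  ⇒  .F...F...  {c→[5]; d→[1]}
  8. unlink(d)  ⇒  .....F...  {c→[5]}
  9. append(c, 2)  ⇒  FF...F...  {c→[5, 0, 1]}
  10. create(b)  ⇒  FFF..F...  {b→[2]; c→[5, 0, 1]}
  11. truncate(c, 1)  ⇒  ..F..F...  {b→[2]; c→[5]}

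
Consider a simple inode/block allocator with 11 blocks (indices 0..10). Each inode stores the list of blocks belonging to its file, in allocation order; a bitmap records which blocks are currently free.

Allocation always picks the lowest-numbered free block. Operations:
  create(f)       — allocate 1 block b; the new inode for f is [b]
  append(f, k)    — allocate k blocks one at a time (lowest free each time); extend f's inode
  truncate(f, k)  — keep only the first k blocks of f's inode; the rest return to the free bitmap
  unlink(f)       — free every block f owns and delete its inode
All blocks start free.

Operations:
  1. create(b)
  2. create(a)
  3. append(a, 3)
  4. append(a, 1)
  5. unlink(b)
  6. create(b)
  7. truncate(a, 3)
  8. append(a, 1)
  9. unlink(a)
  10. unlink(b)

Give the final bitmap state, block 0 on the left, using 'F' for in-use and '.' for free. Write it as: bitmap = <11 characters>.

create(b): bitmap=F.......... | b=[0]
create(a): bitmap=FF......... | a=[1] b=[0]
append(a, 3): bitmap=FFFFF...... | a=[1, 2, 3, 4] b=[0]
append(a, 1): bitmap=FFFFFF..... | a=[1, 2, 3, 4, 5] b=[0]
unlink(b): bitmap=.FFFFF..... | a=[1, 2, 3, 4, 5]
create(b): bitmap=FFFFFF..... | a=[1, 2, 3, 4, 5] b=[0]
truncate(a, 3): bitmap=FFFF....... | a=[1, 2, 3] b=[0]
append(a, 1): bitmap=FFFFF...... | a=[1, 2, 3, 4] b=[0]
unlink(a): bitmap=F.......... | b=[0]
unlink(b): bitmap=........... | 

bitmap = ...........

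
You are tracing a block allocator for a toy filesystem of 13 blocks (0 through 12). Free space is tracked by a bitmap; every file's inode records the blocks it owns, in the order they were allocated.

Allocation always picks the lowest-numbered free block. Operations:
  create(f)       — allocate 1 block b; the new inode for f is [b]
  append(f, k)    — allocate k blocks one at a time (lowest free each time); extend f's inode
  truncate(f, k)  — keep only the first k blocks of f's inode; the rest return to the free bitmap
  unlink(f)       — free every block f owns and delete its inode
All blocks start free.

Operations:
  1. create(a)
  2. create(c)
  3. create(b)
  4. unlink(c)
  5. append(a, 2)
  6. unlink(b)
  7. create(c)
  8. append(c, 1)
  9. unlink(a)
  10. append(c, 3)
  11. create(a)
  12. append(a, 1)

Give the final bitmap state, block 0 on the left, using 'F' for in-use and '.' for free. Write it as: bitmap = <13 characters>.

bitmap = FFFFFFF......

after create(a) → a:[0]  free=[F............]
after create(c) → a:[0], c:[1]  free=[FF...........]
after create(b) → a:[0], b:[2], c:[1]  free=[FFF..........]
after unlink(c) → a:[0], b:[2]  free=[F.F..........]
after append(a, 2) → a:[0, 1, 3], b:[2]  free=[FFFF.........]
after unlink(b) → a:[0, 1, 3]  free=[FF.F.........]
after create(c) → a:[0, 1, 3], c:[2]  free=[FFFF.........]
after append(c, 1) → a:[0, 1, 3], c:[2, 4]  free=[FFFFF........]
after unlink(a) → c:[2, 4]  free=[..F.F........]
after append(c, 3) → c:[2, 4, 0, 1, 3]  free=[FFFFF........]
after create(a) → a:[5], c:[2, 4, 0, 1, 3]  free=[FFFFFF.......]
after append(a, 1) → a:[5, 6], c:[2, 4, 0, 1, 3]  free=[FFFFFFF......]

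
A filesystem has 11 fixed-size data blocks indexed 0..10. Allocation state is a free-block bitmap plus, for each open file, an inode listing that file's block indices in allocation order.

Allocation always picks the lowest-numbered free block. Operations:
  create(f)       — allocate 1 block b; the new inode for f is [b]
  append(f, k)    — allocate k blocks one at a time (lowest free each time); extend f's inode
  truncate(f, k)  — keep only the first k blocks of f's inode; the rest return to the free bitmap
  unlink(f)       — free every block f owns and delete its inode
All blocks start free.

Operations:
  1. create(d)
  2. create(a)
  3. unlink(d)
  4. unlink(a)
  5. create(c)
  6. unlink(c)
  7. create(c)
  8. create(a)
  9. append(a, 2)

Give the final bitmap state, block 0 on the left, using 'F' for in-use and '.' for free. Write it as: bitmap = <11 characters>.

bitmap = FFFF.......

[1] create(d) — d=0 (map F..........)
[2] create(a) — a=1 d=0 (map FF.........)
[3] unlink(d) — a=1 (map .F.........)
[4] unlink(a) —  (map ...........)
[5] create(c) — c=0 (map F..........)
[6] unlink(c) —  (map ...........)
[7] create(c) — c=0 (map F..........)
[8] create(a) — a=1 c=0 (map FF.........)
[9] append(a, 2) — a=1,2,3 c=0 (map FFFF.......)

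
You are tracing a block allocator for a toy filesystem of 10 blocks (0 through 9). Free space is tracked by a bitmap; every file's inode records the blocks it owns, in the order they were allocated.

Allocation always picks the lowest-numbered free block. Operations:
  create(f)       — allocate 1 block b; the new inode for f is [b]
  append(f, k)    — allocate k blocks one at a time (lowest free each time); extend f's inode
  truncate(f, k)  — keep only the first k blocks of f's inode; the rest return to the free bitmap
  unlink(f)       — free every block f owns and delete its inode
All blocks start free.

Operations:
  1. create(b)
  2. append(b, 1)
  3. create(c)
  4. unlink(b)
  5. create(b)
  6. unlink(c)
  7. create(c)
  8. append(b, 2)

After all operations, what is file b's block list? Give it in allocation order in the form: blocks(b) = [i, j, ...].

create(b): bitmap=F......... | b=[0]
append(b, 1): bitmap=FF........ | b=[0, 1]
create(c): bitmap=FFF....... | b=[0, 1] c=[2]
unlink(b): bitmap=..F....... | c=[2]
create(b): bitmap=F.F....... | b=[0] c=[2]
unlink(c): bitmap=F......... | b=[0]
create(c): bitmap=FF........ | b=[0] c=[1]
append(b, 2): bitmap=FFFF...... | b=[0, 2, 3] c=[1]

blocks(b) = [0, 2, 3]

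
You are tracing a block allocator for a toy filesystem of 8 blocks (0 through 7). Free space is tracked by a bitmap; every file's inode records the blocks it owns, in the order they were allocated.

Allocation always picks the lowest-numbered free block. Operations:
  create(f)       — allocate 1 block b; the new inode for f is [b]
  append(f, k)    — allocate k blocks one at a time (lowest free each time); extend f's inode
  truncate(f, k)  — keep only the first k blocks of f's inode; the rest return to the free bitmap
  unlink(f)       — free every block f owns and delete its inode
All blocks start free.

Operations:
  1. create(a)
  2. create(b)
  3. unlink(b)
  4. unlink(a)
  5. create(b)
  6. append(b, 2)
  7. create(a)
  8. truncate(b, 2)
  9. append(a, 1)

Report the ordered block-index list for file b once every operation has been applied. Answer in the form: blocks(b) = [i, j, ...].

after create(a) → a:[0]  free=[F.......]
after create(b) → a:[0], b:[1]  free=[FF......]
after unlink(b) → a:[0]  free=[F.......]
after unlink(a) →   free=[........]
after create(b) → b:[0]  free=[F.......]
after append(b, 2) → b:[0, 1, 2]  free=[FFF.....]
after create(a) → a:[3], b:[0, 1, 2]  free=[FFFF....]
after truncate(b, 2) → a:[3], b:[0, 1]  free=[FF.F....]
after append(a, 1) → a:[3, 2], b:[0, 1]  free=[FFFF....]

blocks(b) = [0, 1]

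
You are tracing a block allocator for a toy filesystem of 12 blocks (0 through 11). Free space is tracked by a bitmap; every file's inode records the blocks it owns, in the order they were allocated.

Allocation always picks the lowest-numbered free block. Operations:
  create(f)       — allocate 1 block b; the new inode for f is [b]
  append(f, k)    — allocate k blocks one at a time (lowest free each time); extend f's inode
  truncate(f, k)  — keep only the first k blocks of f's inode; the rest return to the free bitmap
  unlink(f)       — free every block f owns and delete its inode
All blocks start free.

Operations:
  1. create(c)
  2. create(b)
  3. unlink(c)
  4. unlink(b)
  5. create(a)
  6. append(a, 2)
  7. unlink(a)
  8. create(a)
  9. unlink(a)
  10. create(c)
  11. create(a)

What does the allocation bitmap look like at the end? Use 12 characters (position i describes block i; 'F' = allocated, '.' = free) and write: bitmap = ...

bitmap = FF..........

after create(c) → c:[0]  free=[F...........]
after create(b) → b:[1], c:[0]  free=[FF..........]
after unlink(c) → b:[1]  free=[.F..........]
after unlink(b) →   free=[............]
after create(a) → a:[0]  free=[F...........]
after append(a, 2) → a:[0, 1, 2]  free=[FFF.........]
after unlink(a) →   free=[............]
after create(a) → a:[0]  free=[F...........]
after unlink(a) →   free=[............]
after create(c) → c:[0]  free=[F...........]
after create(a) → a:[1], c:[0]  free=[FF..........]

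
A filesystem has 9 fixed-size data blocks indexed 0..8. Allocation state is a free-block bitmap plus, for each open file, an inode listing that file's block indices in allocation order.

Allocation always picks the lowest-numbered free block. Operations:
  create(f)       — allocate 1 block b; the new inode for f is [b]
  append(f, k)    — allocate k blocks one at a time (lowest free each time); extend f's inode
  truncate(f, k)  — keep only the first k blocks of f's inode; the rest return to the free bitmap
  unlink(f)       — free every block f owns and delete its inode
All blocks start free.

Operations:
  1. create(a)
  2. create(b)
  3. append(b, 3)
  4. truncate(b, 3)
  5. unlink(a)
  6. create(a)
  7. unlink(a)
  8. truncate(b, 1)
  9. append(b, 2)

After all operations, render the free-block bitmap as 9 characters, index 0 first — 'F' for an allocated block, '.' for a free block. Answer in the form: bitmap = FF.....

bitmap = FFF......

  1. create(a)  ⇒  F........  {a→[0]}
  2. create(b)  ⇒  FF.......  {a→[0]; b→[1]}
  3. append(b, 3)  ⇒  FFFFF....  {a→[0]; b→[1, 2, 3, 4]}
  4. truncate(b, 3)  ⇒  FFFF.....  {a→[0]; b→[1, 2, 3]}
  5. unlink(a)  ⇒  .FFF.....  {b→[1, 2, 3]}
  6. create(a)  ⇒  FFFF.....  {a→[0]; b→[1, 2, 3]}
  7. unlink(a)  ⇒  .FFF.....  {b→[1, 2, 3]}
  8. truncate(b, 1)  ⇒  .F.......  {b→[1]}
  9. append(b, 2)  ⇒  FFF......  {b→[1, 0, 2]}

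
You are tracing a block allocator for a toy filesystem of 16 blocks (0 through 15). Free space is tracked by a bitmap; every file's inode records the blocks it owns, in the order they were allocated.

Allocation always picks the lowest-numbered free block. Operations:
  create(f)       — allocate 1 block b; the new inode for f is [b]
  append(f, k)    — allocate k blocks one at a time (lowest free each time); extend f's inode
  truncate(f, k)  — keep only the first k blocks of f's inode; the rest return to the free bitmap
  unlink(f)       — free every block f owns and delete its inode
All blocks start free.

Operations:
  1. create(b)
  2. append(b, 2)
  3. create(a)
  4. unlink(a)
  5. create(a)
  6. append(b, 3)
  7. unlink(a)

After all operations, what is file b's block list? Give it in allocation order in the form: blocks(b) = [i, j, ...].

[1] create(b) — b=0 (map F...............)
[2] append(b, 2) — b=0,1,2 (map FFF.............)
[3] create(a) — a=3 b=0,1,2 (map FFFF............)
[4] unlink(a) — b=0,1,2 (map FFF.............)
[5] create(a) — a=3 b=0,1,2 (map FFFF............)
[6] append(b, 3) — a=3 b=0,1,2,4,5,6 (map FFFFFFF.........)
[7] unlink(a) — b=0,1,2,4,5,6 (map FFF.FFF.........)

blocks(b) = [0, 1, 2, 4, 5, 6]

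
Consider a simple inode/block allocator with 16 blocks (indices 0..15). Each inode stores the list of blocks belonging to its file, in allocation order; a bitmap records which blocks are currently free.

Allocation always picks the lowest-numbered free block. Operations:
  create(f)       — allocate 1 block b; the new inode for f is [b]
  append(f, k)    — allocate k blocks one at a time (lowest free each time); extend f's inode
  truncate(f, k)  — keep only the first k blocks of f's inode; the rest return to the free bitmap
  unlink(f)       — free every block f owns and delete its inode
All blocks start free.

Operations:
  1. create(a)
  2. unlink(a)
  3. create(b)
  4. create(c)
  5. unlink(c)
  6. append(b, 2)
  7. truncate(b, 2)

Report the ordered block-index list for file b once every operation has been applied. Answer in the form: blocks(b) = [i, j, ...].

create(a): bitmap=F............... | a=[0]
unlink(a): bitmap=................ | 
create(b): bitmap=F............... | b=[0]
create(c): bitmap=FF.............. | b=[0] c=[1]
unlink(c): bitmap=F............... | b=[0]
append(b, 2): bitmap=FFF............. | b=[0, 1, 2]
truncate(b, 2): bitmap=FF.............. | b=[0, 1]

blocks(b) = [0, 1]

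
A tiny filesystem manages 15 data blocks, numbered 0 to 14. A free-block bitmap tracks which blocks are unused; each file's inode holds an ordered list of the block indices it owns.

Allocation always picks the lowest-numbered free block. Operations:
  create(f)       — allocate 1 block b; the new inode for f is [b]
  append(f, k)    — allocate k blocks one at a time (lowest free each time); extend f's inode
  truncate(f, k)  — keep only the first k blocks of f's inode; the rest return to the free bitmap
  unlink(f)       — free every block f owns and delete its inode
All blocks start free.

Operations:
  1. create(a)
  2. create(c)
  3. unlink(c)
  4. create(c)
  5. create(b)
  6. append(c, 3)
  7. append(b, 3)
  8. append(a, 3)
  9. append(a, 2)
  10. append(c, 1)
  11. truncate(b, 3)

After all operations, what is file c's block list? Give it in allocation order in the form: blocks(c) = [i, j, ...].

blocks(c) = [1, 3, 4, 5, 14]

[1] create(a) — a=0 (map F..............)
[2] create(c) — a=0 c=1 (map FF.............)
[3] unlink(c) — a=0 (map F..............)
[4] create(c) — a=0 c=1 (map FF.............)
[5] create(b) — a=0 b=2 c=1 (map FFF............)
[6] append(c, 3) — a=0 b=2 c=1,3,4,5 (map FFFFFF.........)
[7] append(b, 3) — a=0 b=2,6,7,8 c=1,3,4,5 (map FFFFFFFFF......)
[8] append(a, 3) — a=0,9,10,11 b=2,6,7,8 c=1,3,4,5 (map FFFFFFFFFFFF...)
[9] append(a, 2) — a=0,9,10,11,12,13 b=2,6,7,8 c=1,3,4,5 (map FFFFFFFFFFFFFF.)
[10] append(c, 1) — a=0,9,10,11,12,13 b=2,6,7,8 c=1,3,4,5,14 (map FFFFFFFFFFFFFFF)
[11] truncate(b, 3) — a=0,9,10,11,12,13 b=2,6,7 c=1,3,4,5,14 (map FFFFFFFF.FFFFFF)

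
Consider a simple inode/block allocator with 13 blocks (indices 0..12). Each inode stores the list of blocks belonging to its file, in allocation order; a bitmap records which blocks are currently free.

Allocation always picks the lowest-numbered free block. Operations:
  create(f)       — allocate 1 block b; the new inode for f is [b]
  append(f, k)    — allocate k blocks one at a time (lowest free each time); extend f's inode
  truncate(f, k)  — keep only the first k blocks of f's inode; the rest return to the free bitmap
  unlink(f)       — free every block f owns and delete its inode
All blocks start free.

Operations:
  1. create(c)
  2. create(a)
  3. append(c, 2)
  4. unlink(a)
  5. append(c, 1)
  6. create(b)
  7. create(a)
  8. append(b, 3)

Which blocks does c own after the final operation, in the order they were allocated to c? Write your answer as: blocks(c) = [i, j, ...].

create(c): bitmap=F............ | c=[0]
create(a): bitmap=FF........... | a=[1] c=[0]
append(c, 2): bitmap=FFFF......... | a=[1] c=[0, 2, 3]
unlink(a): bitmap=F.FF......... | c=[0, 2, 3]
append(c, 1): bitmap=FFFF......... | c=[0, 2, 3, 1]
create(b): bitmap=FFFFF........ | b=[4] c=[0, 2, 3, 1]
create(a): bitmap=FFFFFF....... | a=[5] b=[4] c=[0, 2, 3, 1]
append(b, 3): bitmap=FFFFFFFFF.... | a=[5] b=[4, 6, 7, 8] c=[0, 2, 3, 1]

blocks(c) = [0, 2, 3, 1]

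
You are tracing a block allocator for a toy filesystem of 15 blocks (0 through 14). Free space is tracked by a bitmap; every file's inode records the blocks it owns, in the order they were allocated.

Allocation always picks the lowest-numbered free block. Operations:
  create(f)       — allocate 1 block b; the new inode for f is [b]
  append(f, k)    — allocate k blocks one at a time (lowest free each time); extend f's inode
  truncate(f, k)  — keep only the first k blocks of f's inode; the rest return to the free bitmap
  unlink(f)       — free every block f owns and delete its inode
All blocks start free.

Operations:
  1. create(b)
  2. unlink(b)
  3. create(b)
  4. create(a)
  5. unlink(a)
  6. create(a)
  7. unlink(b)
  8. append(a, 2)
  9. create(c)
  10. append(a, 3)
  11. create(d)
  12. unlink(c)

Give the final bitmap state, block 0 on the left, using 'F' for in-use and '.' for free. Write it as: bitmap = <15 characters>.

after create(b) → b:[0]  free=[F..............]
after unlink(b) →   free=[...............]
after create(b) → b:[0]  free=[F..............]
after create(a) → a:[1], b:[0]  free=[FF.............]
after unlink(a) → b:[0]  free=[F..............]
after create(a) → a:[1], b:[0]  free=[FF.............]
after unlink(b) → a:[1]  free=[.F.............]
after append(a, 2) → a:[1, 0, 2]  free=[FFF............]
after create(c) → a:[1, 0, 2], c:[3]  free=[FFFF...........]
after append(a, 3) → a:[1, 0, 2, 4, 5, 6], c:[3]  free=[FFFFFFF........]
after create(d) → a:[1, 0, 2, 4, 5, 6], c:[3], d:[7]  free=[FFFFFFFF.......]
after unlink(c) → a:[1, 0, 2, 4, 5, 6], d:[7]  free=[FFF.FFFF.......]

bitmap = FFF.FFFF.......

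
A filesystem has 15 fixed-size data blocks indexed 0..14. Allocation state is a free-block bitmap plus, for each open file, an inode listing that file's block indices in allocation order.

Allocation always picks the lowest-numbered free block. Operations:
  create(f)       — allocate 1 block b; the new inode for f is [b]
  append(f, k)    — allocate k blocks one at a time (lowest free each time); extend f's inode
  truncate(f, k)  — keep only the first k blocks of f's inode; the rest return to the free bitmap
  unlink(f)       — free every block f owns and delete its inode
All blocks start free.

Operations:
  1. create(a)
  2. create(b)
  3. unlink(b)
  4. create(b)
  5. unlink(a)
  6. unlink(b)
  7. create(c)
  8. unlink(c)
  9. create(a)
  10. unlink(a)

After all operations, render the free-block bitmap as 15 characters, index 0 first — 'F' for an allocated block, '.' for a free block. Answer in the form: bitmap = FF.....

after create(a) → a:[0]  free=[F..............]
after create(b) → a:[0], b:[1]  free=[FF.............]
after unlink(b) → a:[0]  free=[F..............]
after create(b) → a:[0], b:[1]  free=[FF.............]
after unlink(a) → b:[1]  free=[.F.............]
after unlink(b) →   free=[...............]
after create(c) → c:[0]  free=[F..............]
after unlink(c) →   free=[...............]
after create(a) → a:[0]  free=[F..............]
after unlink(a) →   free=[...............]

bitmap = ...............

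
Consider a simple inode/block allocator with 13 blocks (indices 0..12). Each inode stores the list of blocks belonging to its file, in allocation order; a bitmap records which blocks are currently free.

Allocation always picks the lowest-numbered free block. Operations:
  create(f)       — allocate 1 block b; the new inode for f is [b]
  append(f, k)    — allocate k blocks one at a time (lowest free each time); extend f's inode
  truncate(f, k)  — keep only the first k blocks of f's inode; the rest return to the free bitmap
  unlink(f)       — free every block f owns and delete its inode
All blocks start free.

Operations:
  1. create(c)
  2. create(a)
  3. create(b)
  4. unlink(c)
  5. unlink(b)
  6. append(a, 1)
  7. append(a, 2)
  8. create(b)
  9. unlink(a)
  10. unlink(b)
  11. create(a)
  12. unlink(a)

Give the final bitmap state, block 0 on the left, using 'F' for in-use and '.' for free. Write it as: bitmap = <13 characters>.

bitmap = .............

  1. create(c)  ⇒  F............  {c→[0]}
  2. create(a)  ⇒  FF...........  {a→[1]; c→[0]}
  3. create(b)  ⇒  FFF..........  {a→[1]; b→[2]; c→[0]}
  4. unlink(c)  ⇒  .FF..........  {a→[1]; b→[2]}
  5. unlink(b)  ⇒  .F...........  {a→[1]}
  6. append(a, 1)  ⇒  FF...........  {a→[1, 0]}
  7. append(a, 2)  ⇒  FFFF.........  {a→[1, 0, 2, 3]}
  8. create(b)  ⇒  FFFFF........  {a→[1, 0, 2, 3]; b→[4]}
  9. unlink(a)  ⇒  ....F........  {b→[4]}
  10. unlink(b)  ⇒  .............  {}
  11. create(a)  ⇒  F............  {a→[0]}
  12. unlink(a)  ⇒  .............  {}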